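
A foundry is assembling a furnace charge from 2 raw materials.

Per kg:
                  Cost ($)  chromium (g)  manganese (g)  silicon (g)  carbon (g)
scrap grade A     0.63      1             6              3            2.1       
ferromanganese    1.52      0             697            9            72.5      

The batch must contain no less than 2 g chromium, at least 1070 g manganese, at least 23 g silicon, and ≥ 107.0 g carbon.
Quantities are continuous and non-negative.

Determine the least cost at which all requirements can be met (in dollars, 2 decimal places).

$4.13

Let x1 = kg of scrap grade A, x2 = kg of ferromanganese.
Minimize 0.63x1 + 1.52x2 with:
  1x1 ≥ 2   (chromium)
  6x1 + 697x2 ≥ 1070   (manganese)
  3x1 + 9x2 ≥ 23   (silicon)
  2.1x1 + 72.5x2 ≥ 107   (carbon)
  x1, x2 ≥ 0.
Both inputs are positive at the optimum. Binding constraints: chromium and silicon.
Solving gives x1 = 2, x2 = 1.889.
Cost = 0.63·2 + 1.52·1.889 = 4.1313.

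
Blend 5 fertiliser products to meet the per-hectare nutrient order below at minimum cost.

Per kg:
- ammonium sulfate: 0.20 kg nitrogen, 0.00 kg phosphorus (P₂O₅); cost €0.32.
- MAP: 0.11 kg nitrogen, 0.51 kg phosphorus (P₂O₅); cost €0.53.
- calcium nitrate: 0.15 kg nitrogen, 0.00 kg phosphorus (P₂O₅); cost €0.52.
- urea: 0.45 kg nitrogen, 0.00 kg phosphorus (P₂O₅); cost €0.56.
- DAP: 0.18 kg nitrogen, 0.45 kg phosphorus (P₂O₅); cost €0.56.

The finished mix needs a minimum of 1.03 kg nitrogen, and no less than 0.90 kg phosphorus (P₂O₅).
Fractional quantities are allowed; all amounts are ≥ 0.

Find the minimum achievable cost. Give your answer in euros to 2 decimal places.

Let x1 = kg of ammonium sulfate, x2 = kg of MAP, x3 = kg of calcium nitrate, x4 = kg of urea, x5 = kg of DAP.
Minimize 0.32x1 + 0.53x2 + 0.52x3 + 0.56x4 + 0.56x5 with:
  0.2x1 + 0.11x2 + 0.15x3 + 0.45x4 + 0.18x5 ≥ 1.03   (nitrogen)
  0.51x2 + 0.45x5 ≥ 0.9   (phosphorus (P₂O₅))
  x1, x2, x3, x4, x5 ≥ 0.
At the optimum only urea, DAP are positive (ammonium sulfate, MAP, calcium nitrate = 0). There the nitrogen and phosphorus (P₂O₅) constraints are tight.
Optimal quantities: urea = 1.489 kg, DAP = 2 kg.
Hence cost = 0.56·1.489 + 0.56·2 = €1.9538.

€1.95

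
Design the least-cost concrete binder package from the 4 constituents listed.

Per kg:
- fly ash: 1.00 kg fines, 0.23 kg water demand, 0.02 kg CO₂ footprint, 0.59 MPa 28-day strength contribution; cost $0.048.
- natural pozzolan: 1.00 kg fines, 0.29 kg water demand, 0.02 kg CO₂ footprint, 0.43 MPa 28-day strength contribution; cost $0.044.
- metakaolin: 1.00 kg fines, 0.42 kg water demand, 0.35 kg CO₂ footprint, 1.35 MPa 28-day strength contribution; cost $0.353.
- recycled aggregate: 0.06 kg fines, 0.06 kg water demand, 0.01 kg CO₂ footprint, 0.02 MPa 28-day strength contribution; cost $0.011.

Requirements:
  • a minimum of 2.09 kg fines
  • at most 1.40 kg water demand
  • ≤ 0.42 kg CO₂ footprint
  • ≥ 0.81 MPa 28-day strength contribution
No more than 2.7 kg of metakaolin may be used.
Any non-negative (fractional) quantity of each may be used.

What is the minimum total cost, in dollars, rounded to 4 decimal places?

$0.0920

Let x1 = kg of fly ash, x2 = kg of natural pozzolan, x3 = kg of metakaolin, x4 = kg of recycled aggregate.
min 0.048x1 + 0.044x2 + 0.353x3 + 0.011x4 subject to:
  1x1 + 1x2 + 1x3 + 0.06x4 ≥ 2.09   (fines)
  0.23x1 + 0.29x2 + 0.42x3 + 0.06x4 ≤ 1.4   (water demand)
  0.02x1 + 0.02x2 + 0.35x3 + 0.01x4 ≤ 0.42   (CO₂ footprint)
  0.59x1 + 0.43x2 + 1.35x3 + 0.02x4 ≥ 0.81   (28-day strength contribution)
  x3 ≤ 2.7
  x1, x2, x3, x4 ≥ 0.
The cheapest feasible vertex uses only natural pozzolan; fly ash, metakaolin, recycled aggregate are not used. There the fines constraint is tight.
Solving gives x2 = 2.09.
Objective = 0.044·2.09 = 0.091960.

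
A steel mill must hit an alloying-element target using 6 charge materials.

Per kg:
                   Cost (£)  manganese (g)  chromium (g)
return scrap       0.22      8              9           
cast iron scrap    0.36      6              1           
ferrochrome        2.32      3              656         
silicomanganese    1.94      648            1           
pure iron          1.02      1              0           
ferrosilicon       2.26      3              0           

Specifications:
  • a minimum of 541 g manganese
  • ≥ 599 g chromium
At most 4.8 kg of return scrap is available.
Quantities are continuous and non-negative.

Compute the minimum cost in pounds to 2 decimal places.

Treat it as an LP. Let x1 = kg of return scrap, x2 = kg of cast iron scrap, x3 = kg of ferrochrome, x4 = kg of silicomanganese, x5 = kg of pure iron, x6 = kg of ferrosilicon.
Minimize 0.22x1 + 0.36x2 + 2.32x3 + 1.94x4 + 1.02x5 + 2.26x6 s.t.:
  8x1 + 6x2 + 3x3 + 648x4 + 1x5 + 3x6 ≥ 541   (manganese)
  9x1 + 1x2 + 656x3 + 1x4 ≥ 599   (chromium)
  x1 ≤ 4.8
  x1, x2, x3, x4, x5, x6 ≥ 0.
The minimum-cost mix takes nothing from return scrap, cast iron scrap, pure iron, ferrosilicon — only ferrochrome, silicomanganese. Binding constraints: manganese and chromium.
So ferrochrome = 0.9118 kg, silicomanganese = 0.8307 kg.
Cost = 2.32·0.9118 + 1.94·0.8307 = 3.7269.

£3.73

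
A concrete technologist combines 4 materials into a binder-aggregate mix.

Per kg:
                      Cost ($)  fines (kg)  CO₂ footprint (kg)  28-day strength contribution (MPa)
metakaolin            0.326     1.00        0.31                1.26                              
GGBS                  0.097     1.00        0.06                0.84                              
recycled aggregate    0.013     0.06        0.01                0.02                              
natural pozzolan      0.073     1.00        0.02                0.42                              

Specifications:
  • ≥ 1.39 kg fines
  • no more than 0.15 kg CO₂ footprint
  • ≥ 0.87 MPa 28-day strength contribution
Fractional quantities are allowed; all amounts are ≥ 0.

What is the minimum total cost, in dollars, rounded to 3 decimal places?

$0.118

Set it up as a linear program. Let x1 = kg of metakaolin, x2 = kg of GGBS, x3 = kg of recycled aggregate, x4 = kg of natural pozzolan.
Minimise 0.326x1 + 0.097x2 + 0.013x3 + 0.073x4 s.t.:
  1x1 + 1x2 + 0.06x3 + 1x4 ≥ 1.39   (fines)
  0.31x1 + 0.06x2 + 0.01x3 + 0.02x4 ≤ 0.15   (CO₂ footprint)
  1.26x1 + 0.84x2 + 0.02x3 + 0.42x4 ≥ 0.87   (28-day strength contribution)
  x1, x2, x3, x4 ≥ 0.
The optimal basis is {GGBS, natural pozzolan}; metakaolin, recycled aggregate drop out. Binding constraints: fines and 28-day strength contribution.
Solving gives x2 = 0.6814, x4 = 0.7086.
Objective = 0.097·0.6814 + 0.073·0.7086 = 0.11782.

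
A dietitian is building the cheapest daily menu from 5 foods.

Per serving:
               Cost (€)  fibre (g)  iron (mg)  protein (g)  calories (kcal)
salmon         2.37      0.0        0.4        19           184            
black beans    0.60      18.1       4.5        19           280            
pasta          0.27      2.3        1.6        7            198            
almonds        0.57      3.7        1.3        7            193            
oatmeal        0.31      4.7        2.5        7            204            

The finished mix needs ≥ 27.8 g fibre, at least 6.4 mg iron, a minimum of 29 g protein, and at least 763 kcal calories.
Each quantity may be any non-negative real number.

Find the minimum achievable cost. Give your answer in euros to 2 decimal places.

Let x1 = servings of salmon, x2 = servings of black beans, x3 = servings of pasta, x4 = servings of almonds, x5 = servings of oatmeal.
Minimise 2.37x1 + 0.6x2 + 0.27x3 + 0.57x4 + 0.31x5 subject to:
  18.1x2 + 2.3x3 + 3.7x4 + 4.7x5 ≥ 27.8   (fibre)
  0.4x1 + 4.5x2 + 1.6x3 + 1.3x4 + 2.5x5 ≥ 6.4   (iron)
  19x1 + 19x2 + 7x3 + 7x4 + 7x5 ≥ 29   (protein)
  184x1 + 280x2 + 198x3 + 193x4 + 204x5 ≥ 763   (calories)
  x1, x2, x3, x4, x5 ≥ 0.
At the optimum only black beans, oatmeal are positive (salmon, pasta, almonds = 0). There the fibre and calories constraints are tight.
So black beans = 0.8774 servings, oatmeal = 2.536 servings.
Objective = 0.6·0.8774 + 0.31·2.536 = 1.3126.

€1.31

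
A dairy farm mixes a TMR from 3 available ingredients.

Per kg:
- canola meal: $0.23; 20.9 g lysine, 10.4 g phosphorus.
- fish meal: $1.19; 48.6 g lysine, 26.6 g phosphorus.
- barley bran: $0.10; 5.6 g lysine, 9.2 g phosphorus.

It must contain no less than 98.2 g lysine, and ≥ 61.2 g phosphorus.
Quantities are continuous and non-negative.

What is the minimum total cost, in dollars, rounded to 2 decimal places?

$1.15

Let x1 = kg of canola meal, x2 = kg of fish meal, x3 = kg of barley bran.
Minimize 0.23x1 + 1.19x2 + 0.1x3 subject to:
  20.9x1 + 48.6x2 + 5.6x3 ≥ 98.2   (lysine)
  10.4x1 + 26.6x2 + 9.2x3 ≥ 61.2   (phosphorus)
  x1, x2, x3 ≥ 0.
The optimal basis is {canola meal, barley bran}; fish meal drops out. Binding constraints: lysine and phosphorus.
So canola meal = 4.183 kg, barley bran = 1.923 kg.
Objective = 0.23·4.183 + 0.1·1.923 = 1.1544.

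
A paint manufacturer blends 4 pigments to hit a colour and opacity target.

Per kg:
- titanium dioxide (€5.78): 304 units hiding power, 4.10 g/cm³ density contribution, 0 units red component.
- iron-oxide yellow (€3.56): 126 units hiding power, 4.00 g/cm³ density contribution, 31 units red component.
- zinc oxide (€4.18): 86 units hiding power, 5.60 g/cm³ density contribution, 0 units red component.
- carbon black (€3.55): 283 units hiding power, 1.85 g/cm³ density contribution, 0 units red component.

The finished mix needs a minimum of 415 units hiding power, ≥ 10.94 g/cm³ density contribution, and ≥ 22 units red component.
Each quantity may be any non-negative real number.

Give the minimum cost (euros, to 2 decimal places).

Let x1 = kg of titanium dioxide, x2 = kg of iron-oxide yellow, x3 = kg of zinc oxide, x4 = kg of carbon black.
min 5.78x1 + 3.56x2 + 4.18x3 + 3.55x4 s.t.:
  304x1 + 126x2 + 86x3 + 283x4 ≥ 415   (hiding power)
  4.1x1 + 4x2 + 5.6x3 + 1.85x4 ≥ 10.94   (density contribution)
  31x2 ≥ 22   (red component)
  x1, x2, x3, x4 ≥ 0.
The cheapest feasible vertex uses only iron-oxide yellow, zinc oxide, carbon black; titanium dioxide is not used. Binding constraints: hiding power, density contribution, red component.
So iron-oxide yellow = 0.7097 kg, zinc oxide = 1.186 kg, carbon black = 0.7902 kg.
Objective = 3.56·0.7097 + 4.18·1.186 + 3.55·0.7902 = 10.2892.

€10.29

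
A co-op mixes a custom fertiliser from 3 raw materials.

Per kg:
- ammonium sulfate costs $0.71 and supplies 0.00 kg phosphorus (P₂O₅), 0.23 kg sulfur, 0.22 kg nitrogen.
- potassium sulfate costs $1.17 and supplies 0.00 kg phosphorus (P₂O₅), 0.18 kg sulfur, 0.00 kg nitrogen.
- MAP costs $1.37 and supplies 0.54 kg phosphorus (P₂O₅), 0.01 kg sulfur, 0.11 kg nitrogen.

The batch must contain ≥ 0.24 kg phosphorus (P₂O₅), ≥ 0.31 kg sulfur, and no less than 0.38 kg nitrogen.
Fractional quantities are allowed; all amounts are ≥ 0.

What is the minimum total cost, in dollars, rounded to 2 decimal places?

$1.68

Set it up as a linear program. Let x1 = kg of ammonium sulfate, x2 = kg of potassium sulfate, x3 = kg of MAP.
min 0.71x1 + 1.17x2 + 1.37x3 s.t.:
  0.54x3 ≥ 0.24   (phosphorus (P₂O₅))
  0.23x1 + 0.18x2 + 0.01x3 ≥ 0.31   (sulfur)
  0.22x1 + 0.11x3 ≥ 0.38   (nitrogen)
  x1, x2, x3 ≥ 0.
The optimal basis is {ammonium sulfate, MAP}; potassium sulfate drops out. Binding constraints: phosphorus (P₂O₅) and nitrogen.
Optimal quantities: ammonium sulfate = 1.505 kg, MAP = 0.4444 kg.
Total cost: 0.71·1.505 + 1.37·0.4444 = 1.6774.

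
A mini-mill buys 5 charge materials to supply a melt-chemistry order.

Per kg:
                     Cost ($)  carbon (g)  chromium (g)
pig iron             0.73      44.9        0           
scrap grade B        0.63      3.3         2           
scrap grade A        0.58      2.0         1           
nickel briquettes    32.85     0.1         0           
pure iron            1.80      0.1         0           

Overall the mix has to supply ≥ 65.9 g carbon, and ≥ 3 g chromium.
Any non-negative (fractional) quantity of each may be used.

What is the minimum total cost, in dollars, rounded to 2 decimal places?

Treat it as an LP. Let x1 = kg of pig iron, x2 = kg of scrap grade B, x3 = kg of scrap grade A, x4 = kg of nickel briquettes, x5 = kg of pure iron.
Minimize 0.73x1 + 0.63x2 + 0.58x3 + 32.85x4 + 1.8x5 subject to:
  44.9x1 + 3.3x2 + 2x3 + 0.1x4 + 0.1x5 ≥ 65.9   (carbon)
  2x2 + 1x3 ≥ 3   (chromium)
  x1, x2, x3, x4, x5 ≥ 0.
The optimal basis is {pig iron, scrap grade B}; scrap grade A, nickel briquettes, pure iron drop out. There the carbon and chromium constraints are tight.
That vertex is x1 = 1.357, x2 = 1.5.
Objective = 0.73·1.357 + 0.63·1.5 = 1.9356.

$1.94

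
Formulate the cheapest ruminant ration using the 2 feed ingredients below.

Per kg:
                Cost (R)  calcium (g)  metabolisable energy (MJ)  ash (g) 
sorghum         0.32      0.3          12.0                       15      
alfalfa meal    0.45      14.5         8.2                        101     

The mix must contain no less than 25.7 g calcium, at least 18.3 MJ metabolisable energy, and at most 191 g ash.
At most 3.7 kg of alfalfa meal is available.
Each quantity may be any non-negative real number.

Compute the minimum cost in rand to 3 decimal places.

Set it up as a linear program. Let x1 = kg of sorghum, x2 = kg of alfalfa meal.
min 0.32x1 + 0.45x2 s.t.:
  0.3x1 + 14.5x2 ≥ 25.7   (calcium)
  12x1 + 8.2x2 ≥ 18.3   (metabolisable energy)
  15x1 + 101x2 ≤ 191   (ash)
  x2 ≤ 3.7
  x1, x2 ≥ 0.
Both inputs are positive at the optimum. The calcium and metabolisable energy requirements are met with equality.
So sorghum = 0.31835 kg, alfalfa meal = 1.7658 kg.
Cost = 0.32·0.31835 + 0.45·1.7658 = 0.89648.

R0.896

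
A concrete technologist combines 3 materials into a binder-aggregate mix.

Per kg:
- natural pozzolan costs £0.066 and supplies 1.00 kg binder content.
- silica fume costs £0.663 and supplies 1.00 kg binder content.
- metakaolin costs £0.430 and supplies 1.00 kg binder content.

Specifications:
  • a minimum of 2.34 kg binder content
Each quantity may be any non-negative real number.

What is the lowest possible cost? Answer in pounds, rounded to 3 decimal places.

This is a linear program. Let x1 = kg of natural pozzolan, x2 = kg of silica fume, x3 = kg of metakaolin.
Minimize 0.066x1 + 0.663x2 + 0.43x3 with:
  1x1 + 1x2 + 1x3 ≥ 2.34   (binder content)
  x1, x2, x3 ≥ 0.
The minimum-cost mix takes nothing from silica fume, metakaolin — only natural pozzolan. The binder content requirement is met with equality.
That vertex is x1 = 2.34.
Objective = 0.066·2.34 = 0.15444.

£0.154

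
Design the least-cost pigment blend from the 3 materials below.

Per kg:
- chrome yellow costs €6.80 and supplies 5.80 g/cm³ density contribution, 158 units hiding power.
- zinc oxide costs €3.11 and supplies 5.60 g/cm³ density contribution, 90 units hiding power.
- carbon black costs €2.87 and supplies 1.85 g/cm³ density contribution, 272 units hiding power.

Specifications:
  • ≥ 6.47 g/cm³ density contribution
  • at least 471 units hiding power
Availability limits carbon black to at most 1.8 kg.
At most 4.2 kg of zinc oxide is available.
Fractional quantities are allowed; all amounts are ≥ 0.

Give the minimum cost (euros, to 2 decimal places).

Let x1 = kg of chrome yellow, x2 = kg of zinc oxide, x3 = kg of carbon black.
Minimise 6.8x1 + 3.11x2 + 2.87x3 subject to:
  5.8x1 + 5.6x2 + 1.85x3 ≥ 6.47   (density contribution)
  158x1 + 90x2 + 272x3 ≥ 471   (hiding power)
  x3 ≤ 1.8
  x2 ≤ 4.2
  x1, x2, x3 ≥ 0.
The cheapest feasible vertex uses only zinc oxide, carbon black; chrome yellow is not used. There the density contribution and hiding power constraints are tight.
Optimal quantities: zinc oxide = 0.6549 kg, carbon black = 1.515 kg.
Cost = 3.11·0.6549 + 2.87·1.515 = 6.3848.

€6.38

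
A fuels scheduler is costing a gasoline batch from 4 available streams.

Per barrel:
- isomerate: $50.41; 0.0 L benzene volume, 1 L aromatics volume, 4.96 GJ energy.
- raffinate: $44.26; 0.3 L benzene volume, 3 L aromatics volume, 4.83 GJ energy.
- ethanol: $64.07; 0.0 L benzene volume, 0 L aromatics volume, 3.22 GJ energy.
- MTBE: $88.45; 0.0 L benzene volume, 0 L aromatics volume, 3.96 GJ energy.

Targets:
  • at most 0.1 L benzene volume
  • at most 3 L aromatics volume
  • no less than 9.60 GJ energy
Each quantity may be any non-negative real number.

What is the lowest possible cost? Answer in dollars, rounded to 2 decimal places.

$95.96

Let x1 = barrels of isomerate, x2 = barrels of raffinate, x3 = barrels of ethanol, x4 = barrels of MTBE.
min 50.41x1 + 44.26x2 + 64.07x3 + 88.45x4 with:
  0.3x2 ≤ 0.1   (benzene volume)
  1x1 + 3x2 ≤ 3   (aromatics volume)
  4.96x1 + 4.83x2 + 3.22x3 + 3.96x4 ≥ 9.6   (energy)
  x1, x2, x3, x4 ≥ 0.
At the optimum only isomerate, raffinate are positive (ethanol, MTBE = 0). Binding constraints: benzene volume and energy.
So isomerate = 1.611 barrels, raffinate = 0.3333 barrels.
Hence cost = 50.41·1.611 + 44.26·0.3333 = $95.9624.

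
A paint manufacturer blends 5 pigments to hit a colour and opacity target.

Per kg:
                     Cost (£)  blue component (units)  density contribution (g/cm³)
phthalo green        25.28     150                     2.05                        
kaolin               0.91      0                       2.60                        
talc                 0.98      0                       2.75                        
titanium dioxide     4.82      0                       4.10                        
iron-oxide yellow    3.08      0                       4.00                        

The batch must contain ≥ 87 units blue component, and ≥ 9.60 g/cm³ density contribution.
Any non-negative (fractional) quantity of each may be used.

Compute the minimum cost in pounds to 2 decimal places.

£17.61

Set it up as a linear program. Let x1 = kg of phthalo green, x2 = kg of kaolin, x3 = kg of talc, x4 = kg of titanium dioxide, x5 = kg of iron-oxide yellow.
Minimise 25.28x1 + 0.91x2 + 0.98x3 + 4.82x4 + 3.08x5 subject to:
  150x1 ≥ 87   (blue component)
  2.05x1 + 2.6x2 + 2.75x3 + 4.1x4 + 4x5 ≥ 9.6   (density contribution)
  x1, x2, x3, x4, x5 ≥ 0.
The optimal basis is {phthalo green, kaolin}; talc, titanium dioxide, iron-oxide yellow drop out. Binding constraints: blue component and density contribution.
Optimal quantities: phthalo green = 0.58 kg, kaolin = 3.235 kg.
Cost = 25.28·0.58 + 0.91·3.235 = 17.6063.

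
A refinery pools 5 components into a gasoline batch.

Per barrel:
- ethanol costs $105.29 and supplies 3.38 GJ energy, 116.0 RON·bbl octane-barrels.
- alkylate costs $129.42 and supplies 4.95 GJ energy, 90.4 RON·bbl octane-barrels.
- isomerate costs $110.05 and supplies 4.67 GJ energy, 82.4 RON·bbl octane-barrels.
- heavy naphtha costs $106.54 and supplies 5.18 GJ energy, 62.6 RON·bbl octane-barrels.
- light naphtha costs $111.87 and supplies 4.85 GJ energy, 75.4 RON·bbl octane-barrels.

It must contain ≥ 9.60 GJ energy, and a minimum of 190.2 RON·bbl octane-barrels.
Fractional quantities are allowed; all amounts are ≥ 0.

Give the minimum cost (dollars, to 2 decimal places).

$232.76

This is a linear program. Let x1 = barrels of ethanol, x2 = barrels of alkylate, x3 = barrels of isomerate, x4 = barrels of heavy naphtha, x5 = barrels of light naphtha.
min 105.29x1 + 129.42x2 + 110.05x3 + 106.54x4 + 111.87x5 with:
  3.38x1 + 4.95x2 + 4.67x3 + 5.18x4 + 4.85x5 ≥ 9.6   (energy)
  116x1 + 90.4x2 + 82.4x3 + 62.6x4 + 75.4x5 ≥ 190.2   (octane-barrels)
  x1, x2, x3, x4, x5 ≥ 0.
The minimum-cost mix takes nothing from alkylate, isomerate, light naphtha — only ethanol, heavy naphtha. The energy and octane-barrels requirements are met with equality.
Optimal quantities: ethanol = 0.98712 barrels, heavy naphtha = 1.2092 barrels.
Cost = 105.29·0.98712 + 106.54·1.2092 = 232.7620.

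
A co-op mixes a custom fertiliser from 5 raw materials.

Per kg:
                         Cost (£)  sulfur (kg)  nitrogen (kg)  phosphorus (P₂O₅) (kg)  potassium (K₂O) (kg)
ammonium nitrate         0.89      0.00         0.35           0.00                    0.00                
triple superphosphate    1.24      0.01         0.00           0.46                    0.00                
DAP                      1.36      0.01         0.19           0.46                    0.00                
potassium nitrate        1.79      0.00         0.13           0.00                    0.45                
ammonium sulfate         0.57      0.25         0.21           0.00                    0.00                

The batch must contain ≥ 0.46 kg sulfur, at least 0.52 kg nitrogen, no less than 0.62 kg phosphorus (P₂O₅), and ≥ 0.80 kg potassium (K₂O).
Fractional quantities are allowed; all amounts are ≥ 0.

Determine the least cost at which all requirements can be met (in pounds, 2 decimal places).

Let x1 = kg of ammonium nitrate, x2 = kg of triple superphosphate, x3 = kg of DAP, x4 = kg of potassium nitrate, x5 = kg of ammonium sulfate.
min 0.89x1 + 1.24x2 + 1.36x3 + 1.79x4 + 0.57x5 s.t.:
  0.01x2 + 0.01x3 + 0.25x5 ≥ 0.46   (sulfur)
  0.35x1 + 0.19x3 + 0.13x4 + 0.21x5 ≥ 0.52   (nitrogen)
  0.46x2 + 0.46x3 ≥ 0.62   (phosphorus (P₂O₅))
  0.45x4 ≥ 0.8   (potassium (K₂O))
  x1, x2, x3, x4, x5 ≥ 0.
At the optimum only triple superphosphate, potassium nitrate, ammonium sulfate are positive (ammonium nitrate, DAP = 0). Binding constraints: sulfur, phosphorus (P₂O₅), potassium (K₂O).
That vertex is x2 = 1.348, x4 = 1.778, x5 = 1.786.
Objective = 1.24·1.348 + 1.79·1.778 + 0.57·1.786 = 5.8722.

£5.87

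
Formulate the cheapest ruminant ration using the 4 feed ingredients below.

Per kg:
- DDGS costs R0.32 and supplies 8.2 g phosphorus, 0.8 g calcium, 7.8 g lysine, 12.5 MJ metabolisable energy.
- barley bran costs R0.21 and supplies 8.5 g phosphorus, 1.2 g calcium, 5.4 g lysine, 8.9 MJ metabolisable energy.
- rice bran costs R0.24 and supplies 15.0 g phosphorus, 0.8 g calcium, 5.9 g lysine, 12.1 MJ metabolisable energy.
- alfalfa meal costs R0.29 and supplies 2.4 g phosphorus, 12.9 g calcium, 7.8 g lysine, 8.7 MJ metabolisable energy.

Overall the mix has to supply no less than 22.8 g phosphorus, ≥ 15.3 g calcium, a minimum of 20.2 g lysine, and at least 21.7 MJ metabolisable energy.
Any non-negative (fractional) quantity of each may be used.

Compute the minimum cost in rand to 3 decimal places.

R0.774

Let x1 = kg of DDGS, x2 = kg of barley bran, x3 = kg of rice bran, x4 = kg of alfalfa meal.
min 0.32x1 + 0.21x2 + 0.24x3 + 0.29x4 s.t.:
  8.2x1 + 8.5x2 + 15x3 + 2.4x4 ≥ 22.8   (phosphorus)
  0.8x1 + 1.2x2 + 0.8x3 + 12.9x4 ≥ 15.3   (calcium)
  7.8x1 + 5.4x2 + 5.9x3 + 7.8x4 ≥ 20.2   (lysine)
  12.5x1 + 8.9x2 + 12.1x3 + 8.7x4 ≥ 21.7   (metabolisable energy)
  x1, x2, x3, x4 ≥ 0.
The optimal basis is {barley bran, rice bran, alfalfa meal}; DDGS drops out. There the phosphorus, calcium, lysine constraints are tight.
That vertex is x2 = 2.217, x3 = 0.1078, x4 = 0.9731.
Cost = 0.21·2.217 + 0.24·0.1078 + 0.29·0.9731 = 0.77364.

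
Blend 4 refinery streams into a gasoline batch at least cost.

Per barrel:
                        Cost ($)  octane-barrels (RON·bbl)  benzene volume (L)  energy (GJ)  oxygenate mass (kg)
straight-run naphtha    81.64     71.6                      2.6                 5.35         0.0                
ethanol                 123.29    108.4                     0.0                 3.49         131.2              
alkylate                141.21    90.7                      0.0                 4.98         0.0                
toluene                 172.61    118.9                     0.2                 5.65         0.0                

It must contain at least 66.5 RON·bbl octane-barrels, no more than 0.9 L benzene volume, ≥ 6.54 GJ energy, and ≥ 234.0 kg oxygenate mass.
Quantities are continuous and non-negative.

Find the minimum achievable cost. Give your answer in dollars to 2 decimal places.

$224.71

Let x1 = barrels of straight-run naphtha, x2 = barrels of ethanol, x3 = barrels of alkylate, x4 = barrels of toluene.
Minimise 81.64x1 + 123.29x2 + 141.21x3 + 172.61x4 with:
  71.6x1 + 108.4x2 + 90.7x3 + 118.9x4 ≥ 66.5   (octane-barrels)
  2.6x1 + 0.2x4 ≤ 0.9   (benzene volume)
  5.35x1 + 3.49x2 + 4.98x3 + 5.65x4 ≥ 6.54   (energy)
  131.2x2 ≥ 234   (oxygenate mass)
  x1, x2, x3, x4 ≥ 0.
The cheapest feasible vertex uses only straight-run naphtha, ethanol; alkylate, toluene are not used. The energy and oxygenate mass requirements are met with equality.
So straight-run naphtha = 0.058964 barrels, ethanol = 1.78354 barrels.
Objective = 81.64·0.058964 + 123.29·1.78354 = 224.7065.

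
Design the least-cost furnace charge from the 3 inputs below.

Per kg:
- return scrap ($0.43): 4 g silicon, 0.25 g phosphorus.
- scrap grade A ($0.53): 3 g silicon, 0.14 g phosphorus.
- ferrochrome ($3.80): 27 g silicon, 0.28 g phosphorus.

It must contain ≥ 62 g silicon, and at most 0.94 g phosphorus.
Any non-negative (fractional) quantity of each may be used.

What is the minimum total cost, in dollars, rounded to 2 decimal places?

$8.54

This is a linear program. Let x1 = kg of return scrap, x2 = kg of scrap grade A, x3 = kg of ferrochrome.
min 0.43x1 + 0.53x2 + 3.8x3 with:
  4x1 + 3x2 + 27x3 ≥ 62   (silicon)
  0.25x1 + 0.14x2 + 0.28x3 ≤ 0.94   (phosphorus)
  x1, x2, x3 ≥ 0.
The optimal basis is {return scrap, ferrochrome}; scrap grade A drops out. Binding constraints: silicon and phosphorus.
Optimal quantities: return scrap = 1.425 kg, ferrochrome = 2.085 kg.
Objective = 0.43·1.425 + 3.8·2.085 = 8.5358.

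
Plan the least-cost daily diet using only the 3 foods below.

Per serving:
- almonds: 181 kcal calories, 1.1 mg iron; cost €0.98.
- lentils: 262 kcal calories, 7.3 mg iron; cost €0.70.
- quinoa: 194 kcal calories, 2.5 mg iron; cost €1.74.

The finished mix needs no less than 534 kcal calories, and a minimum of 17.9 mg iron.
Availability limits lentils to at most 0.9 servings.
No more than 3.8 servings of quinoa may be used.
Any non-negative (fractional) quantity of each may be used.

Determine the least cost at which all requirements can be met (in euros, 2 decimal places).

€8.87

Set it up as a linear program. Let x1 = servings of almonds, x2 = servings of lentils, x3 = servings of quinoa.
min 0.98x1 + 0.7x2 + 1.74x3 subject to:
  181x1 + 262x2 + 194x3 ≥ 534   (calories)
  1.1x1 + 7.3x2 + 2.5x3 ≥ 17.9   (iron)
  x2 ≤ 0.9
  x3 ≤ 3.8
  x1, x2, x3 ≥ 0.
The optimal mix uses every input. The iron, the lentils cap, the quinoa cap requirements are met with equality.
So almonds = 1.664 servings, lentils = 0.9 servings, quinoa = 3.8 servings.
Cost = 0.98·1.664 + 0.7·0.9 + 1.74·3.8 = 8.8727.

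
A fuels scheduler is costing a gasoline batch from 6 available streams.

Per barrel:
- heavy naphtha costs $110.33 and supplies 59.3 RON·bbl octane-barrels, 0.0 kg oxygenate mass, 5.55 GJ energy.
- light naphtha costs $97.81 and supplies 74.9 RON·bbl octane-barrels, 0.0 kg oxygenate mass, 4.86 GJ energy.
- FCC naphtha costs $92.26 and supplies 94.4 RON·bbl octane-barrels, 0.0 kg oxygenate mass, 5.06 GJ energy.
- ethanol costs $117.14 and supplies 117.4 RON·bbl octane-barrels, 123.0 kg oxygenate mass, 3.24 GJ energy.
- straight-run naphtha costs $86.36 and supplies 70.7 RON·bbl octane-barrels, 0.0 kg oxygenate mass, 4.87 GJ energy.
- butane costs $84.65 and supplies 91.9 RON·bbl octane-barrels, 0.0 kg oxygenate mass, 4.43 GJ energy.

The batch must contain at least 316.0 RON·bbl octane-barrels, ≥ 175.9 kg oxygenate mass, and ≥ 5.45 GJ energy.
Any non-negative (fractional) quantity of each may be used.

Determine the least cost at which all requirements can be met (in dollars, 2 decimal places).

Let x1 = barrels of heavy naphtha, x2 = barrels of light naphtha, x3 = barrels of FCC naphtha, x4 = barrels of ethanol, x5 = barrels of straight-run naphtha, x6 = barrels of butane.
Minimise 110.33x1 + 97.81x2 + 92.26x3 + 117.14x4 + 86.36x5 + 84.65x6 with:
  59.3x1 + 74.9x2 + 94.4x3 + 117.4x4 + 70.7x5 + 91.9x6 ≥ 316   (octane-barrels)
  123x4 ≥ 175.9   (oxygenate mass)
  5.55x1 + 4.86x2 + 5.06x3 + 3.24x4 + 4.87x5 + 4.43x6 ≥ 5.45   (energy)
  x1, x2, x3, x4, x5, x6 ≥ 0.
The optimal basis is {ethanol, butane}; heavy naphtha, light naphtha, FCC naphtha, straight-run naphtha drop out. The octane-barrels and oxygenate mass requirements are met with equality.
So ethanol = 1.4301 barrels, butane = 1.6116 barrels.
Hence cost = 117.14·1.4301 + 84.65·1.6116 = $303.9439.

$303.94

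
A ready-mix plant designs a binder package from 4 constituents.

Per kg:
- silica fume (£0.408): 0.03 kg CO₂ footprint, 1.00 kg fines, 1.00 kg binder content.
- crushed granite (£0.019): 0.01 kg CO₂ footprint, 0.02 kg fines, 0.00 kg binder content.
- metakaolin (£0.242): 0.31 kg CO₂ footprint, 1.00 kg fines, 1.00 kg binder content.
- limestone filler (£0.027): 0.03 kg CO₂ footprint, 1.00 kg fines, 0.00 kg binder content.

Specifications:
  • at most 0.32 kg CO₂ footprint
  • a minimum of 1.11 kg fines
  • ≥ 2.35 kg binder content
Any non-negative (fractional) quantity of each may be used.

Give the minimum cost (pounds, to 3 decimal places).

£0.811

Let x1 = kg of silica fume, x2 = kg of crushed granite, x3 = kg of metakaolin, x4 = kg of limestone filler.
min 0.408x1 + 0.019x2 + 0.242x3 + 0.027x4 subject to:
  0.03x1 + 0.01x2 + 0.31x3 + 0.03x4 ≤ 0.32   (CO₂ footprint)
  1x1 + 0.02x2 + 1x3 + 1x4 ≥ 1.11   (fines)
  1x1 + 1x3 ≥ 2.35   (binder content)
  x1, x2, x3, x4 ≥ 0.
The optimal basis is {silica fume, metakaolin}; crushed granite, limestone filler drop out. Binding constraints: CO₂ footprint and binder content.
So silica fume = 1.459 kg, metakaolin = 0.8911 kg.
Total cost: 0.408·1.459 + 0.242·0.8911 = 0.81092.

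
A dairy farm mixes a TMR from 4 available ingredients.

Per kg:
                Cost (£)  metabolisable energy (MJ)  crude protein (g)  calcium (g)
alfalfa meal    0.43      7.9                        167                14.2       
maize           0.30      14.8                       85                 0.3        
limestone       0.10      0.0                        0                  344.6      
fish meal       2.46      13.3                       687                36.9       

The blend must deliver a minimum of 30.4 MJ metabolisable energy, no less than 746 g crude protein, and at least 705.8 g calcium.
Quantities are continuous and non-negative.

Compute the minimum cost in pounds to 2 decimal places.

Let x1 = kg of alfalfa meal, x2 = kg of maize, x3 = kg of limestone, x4 = kg of fish meal.
Minimise 0.43x1 + 0.3x2 + 0.1x3 + 2.46x4 s.t.:
  7.9x1 + 14.8x2 + 13.3x4 ≥ 30.4   (metabolisable energy)
  167x1 + 85x2 + 687x4 ≥ 746   (crude protein)
  14.2x1 + 0.3x2 + 344.6x3 + 36.9x4 ≥ 705.8   (calcium)
  x1, x2, x3, x4 ≥ 0.
The minimum-cost mix takes nothing from maize, fish meal — only alfalfa meal, limestone. There the crude protein and calcium constraints are tight.
That vertex is x1 = 4.467, x3 = 1.864.
Cost = 0.43·4.467 + 0.1·1.864 = 2.1072.

£2.11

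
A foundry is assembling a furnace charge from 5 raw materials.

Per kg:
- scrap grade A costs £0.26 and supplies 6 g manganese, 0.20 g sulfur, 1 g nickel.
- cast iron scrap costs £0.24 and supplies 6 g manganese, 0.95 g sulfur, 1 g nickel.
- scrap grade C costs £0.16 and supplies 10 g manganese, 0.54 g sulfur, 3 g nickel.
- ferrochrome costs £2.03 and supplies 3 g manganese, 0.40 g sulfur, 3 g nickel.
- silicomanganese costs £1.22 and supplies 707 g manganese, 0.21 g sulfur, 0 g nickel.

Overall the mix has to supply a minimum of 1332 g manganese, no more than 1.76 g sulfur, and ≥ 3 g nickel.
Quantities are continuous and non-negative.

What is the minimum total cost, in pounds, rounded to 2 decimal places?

Let x1 = kg of scrap grade A, x2 = kg of cast iron scrap, x3 = kg of scrap grade C, x4 = kg of ferrochrome, x5 = kg of silicomanganese.
min 0.26x1 + 0.24x2 + 0.16x3 + 2.03x4 + 1.22x5 subject to:
  6x1 + 6x2 + 10x3 + 3x4 + 707x5 ≥ 1332   (manganese)
  0.2x1 + 0.95x2 + 0.54x3 + 0.4x4 + 0.21x5 ≤ 1.76   (sulfur)
  1x1 + 1x2 + 3x3 + 3x4 ≥ 3   (nickel)
  x1, x2, x3, x4, x5 ≥ 0.
The cheapest feasible vertex uses only scrap grade C, silicomanganese; scrap grade A, cast iron scrap, ferrochrome are not used. Binding constraints: manganese and nickel.
Optimal quantities: scrap grade C = 1 kg, silicomanganese = 1.87 kg.
Total cost: 0.16·1 + 1.22·1.87 = 2.4414.

£2.44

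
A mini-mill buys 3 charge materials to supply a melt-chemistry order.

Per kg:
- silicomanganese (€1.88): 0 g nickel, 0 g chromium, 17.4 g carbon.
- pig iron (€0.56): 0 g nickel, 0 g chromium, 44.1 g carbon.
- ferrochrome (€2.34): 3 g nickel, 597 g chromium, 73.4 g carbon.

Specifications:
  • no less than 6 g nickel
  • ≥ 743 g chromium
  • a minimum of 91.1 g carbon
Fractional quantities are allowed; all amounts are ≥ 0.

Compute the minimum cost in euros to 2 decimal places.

Set it up as a linear program. Let x1 = kg of silicomanganese, x2 = kg of pig iron, x3 = kg of ferrochrome.
Minimize 1.88x1 + 0.56x2 + 2.34x3 with:
  3x3 ≥ 6   (nickel)
  597x3 ≥ 743   (chromium)
  17.4x1 + 44.1x2 + 73.4x3 ≥ 91.1   (carbon)
  x1, x2, x3 ≥ 0.
The cheapest feasible vertex uses only ferrochrome; silicomanganese, pig iron are not used. Binding constraint: nickel.
Optimal quantities: ferrochrome = 2 kg.
Cost = 2.34·2 = 4.6800.

€4.68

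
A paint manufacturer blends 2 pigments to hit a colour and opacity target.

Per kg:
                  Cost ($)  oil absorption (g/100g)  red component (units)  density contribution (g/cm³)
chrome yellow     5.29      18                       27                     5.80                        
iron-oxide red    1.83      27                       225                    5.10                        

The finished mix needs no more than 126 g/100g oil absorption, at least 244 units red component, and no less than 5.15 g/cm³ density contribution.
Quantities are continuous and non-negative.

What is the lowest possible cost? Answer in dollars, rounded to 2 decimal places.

$1.98

Treat it as an LP. Let x1 = kg of chrome yellow, x2 = kg of iron-oxide red.
min 5.29x1 + 1.83x2 with:
  18x1 + 27x2 ≤ 126   (oil absorption)
  27x1 + 225x2 ≥ 244   (red component)
  5.8x1 + 5.1x2 ≥ 5.15   (density contribution)
  x1, x2 ≥ 0.
At the optimum only iron-oxide red is positive (chrome yellow = 0). The red component requirement is met with equality.
Optimal quantities: iron-oxide red = 1.084 kg.
Total cost: 1.83·1.084 = 1.9837.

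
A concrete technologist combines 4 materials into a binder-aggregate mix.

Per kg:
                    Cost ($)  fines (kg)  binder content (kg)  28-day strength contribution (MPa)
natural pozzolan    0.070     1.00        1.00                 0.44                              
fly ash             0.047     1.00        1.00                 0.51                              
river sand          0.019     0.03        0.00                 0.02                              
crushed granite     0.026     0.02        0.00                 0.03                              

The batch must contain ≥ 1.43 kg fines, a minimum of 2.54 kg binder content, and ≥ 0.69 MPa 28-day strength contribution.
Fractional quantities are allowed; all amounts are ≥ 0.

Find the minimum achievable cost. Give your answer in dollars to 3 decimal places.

Treat it as an LP. Let x1 = kg of natural pozzolan, x2 = kg of fly ash, x3 = kg of river sand, x4 = kg of crushed granite.
min 0.07x1 + 0.047x2 + 0.019x3 + 0.026x4 with:
  1x1 + 1x2 + 0.03x3 + 0.02x4 ≥ 1.43   (fines)
  1x1 + 1x2 ≥ 2.54   (binder content)
  0.44x1 + 0.51x2 + 0.02x3 + 0.03x4 ≥ 0.69   (28-day strength contribution)
  x1, x2, x3, x4 ≥ 0.
The minimum-cost mix takes nothing from natural pozzolan, river sand, crushed granite — only fly ash. Binding constraint: binder content.
Optimal quantities: fly ash = 2.54 kg.
Total cost: 0.047·2.54 = 0.11938.

$0.119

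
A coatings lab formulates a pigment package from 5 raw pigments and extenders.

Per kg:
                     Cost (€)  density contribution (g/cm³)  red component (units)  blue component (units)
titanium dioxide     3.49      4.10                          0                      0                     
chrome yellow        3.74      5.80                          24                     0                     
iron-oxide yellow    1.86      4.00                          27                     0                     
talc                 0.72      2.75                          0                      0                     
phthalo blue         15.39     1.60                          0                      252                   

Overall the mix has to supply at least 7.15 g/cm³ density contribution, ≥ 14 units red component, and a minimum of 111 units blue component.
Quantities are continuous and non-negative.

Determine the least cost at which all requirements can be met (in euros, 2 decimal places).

Set it up as a linear program. Let x1 = kg of titanium dioxide, x2 = kg of chrome yellow, x3 = kg of iron-oxide yellow, x4 = kg of talc, x5 = kg of phthalo blue.
min 3.49x1 + 3.74x2 + 1.86x3 + 0.72x4 + 15.39x5 s.t.:
  4.1x1 + 5.8x2 + 4x3 + 2.75x4 + 1.6x5 ≥ 7.15   (density contribution)
  24x2 + 27x3 ≥ 14   (red component)
  252x5 ≥ 111   (blue component)
  x1, x2, x3, x4, x5 ≥ 0.
At the optimum only iron-oxide yellow, talc, phthalo blue are positive (titanium dioxide, chrome yellow = 0). There the density contribution, red component, blue component constraints are tight.
Optimal quantities: iron-oxide yellow = 0.5185 kg, talc = 1.59 kg, phthalo blue = 0.4405 kg.
Hence cost = 1.86·0.5185 + 0.72·1.59 + 15.39·0.4405 = €8.8885.

€8.89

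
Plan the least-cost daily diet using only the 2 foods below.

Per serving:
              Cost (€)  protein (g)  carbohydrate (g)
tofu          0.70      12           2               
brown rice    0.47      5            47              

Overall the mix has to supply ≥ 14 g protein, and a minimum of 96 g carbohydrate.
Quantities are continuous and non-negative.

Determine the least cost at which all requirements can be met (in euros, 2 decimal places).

€1.18

Treat it as an LP. Let x1 = servings of tofu, x2 = servings of brown rice.
Minimize 0.7x1 + 0.47x2 s.t.:
  12x1 + 5x2 ≥ 14   (protein)
  2x1 + 47x2 ≥ 96   (carbohydrate)
  x1, x2 ≥ 0.
Both inputs are positive at the optimum. There the protein and carbohydrate constraints are tight.
Solving gives x1 = 0.3213, x2 = 2.029.
Hence cost = 0.7·0.3213 + 0.47·2.029 = €1.1785.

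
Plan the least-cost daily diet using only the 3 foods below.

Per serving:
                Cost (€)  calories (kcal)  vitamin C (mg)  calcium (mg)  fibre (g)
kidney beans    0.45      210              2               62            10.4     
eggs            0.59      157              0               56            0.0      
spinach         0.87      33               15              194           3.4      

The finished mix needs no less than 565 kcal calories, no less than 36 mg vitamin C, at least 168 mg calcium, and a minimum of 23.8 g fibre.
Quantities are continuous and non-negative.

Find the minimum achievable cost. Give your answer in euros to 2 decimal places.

Let x1 = servings of kidney beans, x2 = servings of eggs, x3 = servings of spinach.
Minimize 0.45x1 + 0.59x2 + 0.87x3 subject to:
  210x1 + 157x2 + 33x3 ≥ 565   (calories)
  2x1 + 15x3 ≥ 36   (vitamin C)
  62x1 + 56x2 + 194x3 ≥ 168   (calcium)
  10.4x1 + 3.4x3 ≥ 23.8   (fibre)
  x1, x2, x3 ≥ 0.
At the optimum only kidney beans, spinach are positive (eggs = 0). The calories and vitamin C requirements are met with equality.
So kidney beans = 2.363 servings, spinach = 2.085 servings.
Cost = 0.45·2.363 + 0.87·2.085 = 2.8773.

€2.88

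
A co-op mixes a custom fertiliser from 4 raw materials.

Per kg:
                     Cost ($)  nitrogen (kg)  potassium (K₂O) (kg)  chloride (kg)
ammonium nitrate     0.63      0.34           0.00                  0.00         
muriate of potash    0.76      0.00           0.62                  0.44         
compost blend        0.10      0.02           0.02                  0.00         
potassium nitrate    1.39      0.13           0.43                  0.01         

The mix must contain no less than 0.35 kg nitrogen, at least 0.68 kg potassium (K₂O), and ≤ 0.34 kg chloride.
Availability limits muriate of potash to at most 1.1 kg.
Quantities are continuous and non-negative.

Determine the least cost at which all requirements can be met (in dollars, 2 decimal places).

This is a linear program. Let x1 = kg of ammonium nitrate, x2 = kg of muriate of potash, x3 = kg of compost blend, x4 = kg of potassium nitrate.
Minimize 0.63x1 + 0.76x2 + 0.1x3 + 1.39x4 subject to:
  0.34x1 + 0.02x3 + 0.13x4 ≥ 0.35   (nitrogen)
  0.62x2 + 0.02x3 + 0.43x4 ≥ 0.68   (potassium (K₂O))
  0.44x2 + 0.01x4 ≤ 0.34   (chloride)
  x2 ≤ 1.1
  x1, x2, x3, x4 ≥ 0.
The optimal basis is {ammonium nitrate, muriate of potash, potassium nitrate}; compost blend drops out. Binding constraints: nitrogen, potassium (K₂O), chloride.
That vertex is x1 = 0.8447, x2 = 0.7617, x4 = 0.4831.
Hence cost = 0.63·0.8447 + 0.76·0.7617 + 1.39·0.4831 = $1.7826.

$1.78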